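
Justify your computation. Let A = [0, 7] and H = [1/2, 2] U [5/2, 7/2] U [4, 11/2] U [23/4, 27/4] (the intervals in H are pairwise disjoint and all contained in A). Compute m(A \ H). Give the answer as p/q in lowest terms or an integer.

The ambient interval has length m(A) = 7 - 0 = 7.
Since the holes are disjoint and sit inside A, by finite additivity
  m(H) = sum_i (b_i - a_i), and m(A \ H) = m(A) - m(H).
Computing the hole measures:
  m(H_1) = 2 - 1/2 = 3/2.
  m(H_2) = 7/2 - 5/2 = 1.
  m(H_3) = 11/2 - 4 = 3/2.
  m(H_4) = 27/4 - 23/4 = 1.
Summed: m(H) = 3/2 + 1 + 3/2 + 1 = 5.
So m(A \ H) = 7 - 5 = 2.

2


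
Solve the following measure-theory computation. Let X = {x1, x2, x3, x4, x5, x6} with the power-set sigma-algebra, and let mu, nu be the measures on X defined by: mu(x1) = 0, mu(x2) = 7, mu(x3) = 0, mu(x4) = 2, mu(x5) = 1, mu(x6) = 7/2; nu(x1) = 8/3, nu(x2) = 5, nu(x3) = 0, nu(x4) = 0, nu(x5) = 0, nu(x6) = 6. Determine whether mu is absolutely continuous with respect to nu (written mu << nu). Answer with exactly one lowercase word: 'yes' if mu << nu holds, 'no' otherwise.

mu << nu means: every nu-null measurable set is also mu-null; equivalently, for every atom x, if nu({x}) = 0 then mu({x}) = 0.
Checking each atom:
  x1: nu = 8/3 > 0 -> no constraint.
  x2: nu = 5 > 0 -> no constraint.
  x3: nu = 0, mu = 0 -> consistent with mu << nu.
  x4: nu = 0, mu = 2 > 0 -> violates mu << nu.
  x5: nu = 0, mu = 1 > 0 -> violates mu << nu.
  x6: nu = 6 > 0 -> no constraint.
The atom(s) x4, x5 violate the condition (nu = 0 but mu > 0). Therefore mu is NOT absolutely continuous w.r.t. nu.

no


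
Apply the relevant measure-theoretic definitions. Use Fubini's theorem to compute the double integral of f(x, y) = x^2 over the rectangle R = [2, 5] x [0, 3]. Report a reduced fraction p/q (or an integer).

f(x, y) is a tensor product of a function of x and a function of y, and both factors are bounded continuous (hence Lebesgue integrable) on the rectangle, so Fubini's theorem applies:
  integral_R f d(m x m) = (integral_a1^b1 x^2 dx) * (integral_a2^b2 1 dy).
Inner integral in x: integral_{2}^{5} x^2 dx = (5^3 - 2^3)/3
  = 39.
Inner integral in y: integral_{0}^{3} 1 dy = (3^1 - 0^1)/1
  = 3.
Product: (39) * (3) = 117.

117


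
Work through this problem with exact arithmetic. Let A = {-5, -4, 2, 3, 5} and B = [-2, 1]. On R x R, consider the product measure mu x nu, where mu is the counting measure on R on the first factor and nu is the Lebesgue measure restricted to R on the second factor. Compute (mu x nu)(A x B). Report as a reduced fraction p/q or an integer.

For a measurable rectangle A x B, the product measure satisfies
  (mu x nu)(A x B) = mu(A) * nu(B).
  mu(A) = 5.
  nu(B) = 3.
  (mu x nu)(A x B) = 5 * 3 = 15.

15


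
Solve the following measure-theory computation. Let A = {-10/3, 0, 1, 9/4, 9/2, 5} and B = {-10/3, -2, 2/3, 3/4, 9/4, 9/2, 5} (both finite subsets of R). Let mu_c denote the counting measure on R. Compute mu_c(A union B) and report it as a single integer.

Counting measure on a finite set equals cardinality. By inclusion-exclusion, |A union B| = |A| + |B| - |A cap B|.
|A| = 6, |B| = 7, |A cap B| = 4.
So mu_c(A union B) = 6 + 7 - 4 = 9.

9


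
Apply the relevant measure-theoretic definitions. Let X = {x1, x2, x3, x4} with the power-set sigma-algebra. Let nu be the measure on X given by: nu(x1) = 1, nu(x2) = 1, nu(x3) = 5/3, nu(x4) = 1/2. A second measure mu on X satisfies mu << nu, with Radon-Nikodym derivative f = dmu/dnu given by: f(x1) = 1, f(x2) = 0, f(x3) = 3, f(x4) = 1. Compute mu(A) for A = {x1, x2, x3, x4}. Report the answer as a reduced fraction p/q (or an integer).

By the defining property of the Radon-Nikodym derivative, for every measurable set A,
  mu(A) = integral_A f dnu.
Since nu is a discrete measure concentrated on the atoms of X, the integral over A reduces to the sum
  mu(A) = sum_{x in A} f(x) * nu({x}).
Computing each term:
  x1: f(x1) * nu(x1) = 1 * 1 = 1.
  x2: f(x2) * nu(x2) = 0 * 1 = 0.
  x3: f(x3) * nu(x3) = 3 * 5/3 = 5.
  x4: f(x4) * nu(x4) = 1 * 1/2 = 1/2.
Summing: mu(A) = 1 + 0 + 5 + 1/2 = 13/2.

13/2


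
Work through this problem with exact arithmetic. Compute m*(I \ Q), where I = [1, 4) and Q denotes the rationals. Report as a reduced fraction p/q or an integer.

The interval I = [1, 4) has m(I) = 4 - 1 = 3 (endpoints are measure-zero, so open/closed/half-open agree). Write I = (I cap Q) u (I \ Q). The rationals in I are countable, so m*(I cap Q) = 0 (cover each rational by intervals whose total length is arbitrarily small). By countable subadditivity m*(I) <= m*(I cap Q) + m*(I \ Q), hence m*(I \ Q) >= m(I) = 3. The reverse inequality m*(I \ Q) <= m*(I) = 3 is trivial since (I \ Q) is a subset of I. Therefore m*(I \ Q) = 3.

3


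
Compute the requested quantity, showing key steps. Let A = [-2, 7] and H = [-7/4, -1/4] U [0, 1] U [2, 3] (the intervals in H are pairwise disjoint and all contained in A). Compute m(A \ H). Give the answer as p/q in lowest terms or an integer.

The ambient interval has length m(A) = 7 - (-2) = 9.
Since the holes are disjoint and sit inside A, by finite additivity
  m(H) = sum_i (b_i - a_i), and m(A \ H) = m(A) - m(H).
Computing the hole measures:
  m(H_1) = -1/4 - (-7/4) = 3/2.
  m(H_2) = 1 - 0 = 1.
  m(H_3) = 3 - 2 = 1.
Summed: m(H) = 3/2 + 1 + 1 = 7/2.
So m(A \ H) = 9 - 7/2 = 11/2.

11/2


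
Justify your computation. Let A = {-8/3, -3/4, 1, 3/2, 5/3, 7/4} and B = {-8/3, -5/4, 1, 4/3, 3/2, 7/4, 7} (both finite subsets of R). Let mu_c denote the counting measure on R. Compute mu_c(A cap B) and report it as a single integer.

Counting measure on a finite set equals cardinality. mu_c(A cap B) = |A cap B| (elements appearing in both).
Enumerating the elements of A that also lie in B gives 4 element(s).
So mu_c(A cap B) = 4.

4


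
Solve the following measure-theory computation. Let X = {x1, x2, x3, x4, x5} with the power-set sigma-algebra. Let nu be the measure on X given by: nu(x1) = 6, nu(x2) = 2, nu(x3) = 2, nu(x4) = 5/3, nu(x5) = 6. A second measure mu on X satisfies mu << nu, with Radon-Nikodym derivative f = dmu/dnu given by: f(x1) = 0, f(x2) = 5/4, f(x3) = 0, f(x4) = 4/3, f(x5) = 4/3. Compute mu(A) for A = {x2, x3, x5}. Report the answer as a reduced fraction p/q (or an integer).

By the defining property of the Radon-Nikodym derivative, for every measurable set A,
  mu(A) = integral_A f dnu.
Since nu is a discrete measure concentrated on the atoms of X, the integral over A reduces to the sum
  mu(A) = sum_{x in A} f(x) * nu({x}).
Computing each term:
  x2: f(x2) * nu(x2) = 5/4 * 2 = 5/2.
  x3: f(x3) * nu(x3) = 0 * 2 = 0.
  x5: f(x5) * nu(x5) = 4/3 * 6 = 8.
Summing: mu(A) = 5/2 + 0 + 8 = 21/2.

21/2


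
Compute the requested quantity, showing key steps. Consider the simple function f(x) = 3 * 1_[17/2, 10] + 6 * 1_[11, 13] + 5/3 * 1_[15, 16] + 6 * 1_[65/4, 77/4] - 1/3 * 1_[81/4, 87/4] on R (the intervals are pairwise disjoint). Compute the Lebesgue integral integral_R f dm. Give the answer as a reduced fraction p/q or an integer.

For a simple function f = sum_i c_i * 1_{A_i} with disjoint A_i,
  integral f dm = sum_i c_i * m(A_i).
Lengths of the A_i:
  m(A_1) = 10 - 17/2 = 3/2.
  m(A_2) = 13 - 11 = 2.
  m(A_3) = 16 - 15 = 1.
  m(A_4) = 77/4 - 65/4 = 3.
  m(A_5) = 87/4 - 81/4 = 3/2.
Contributions c_i * m(A_i):
  (3) * (3/2) = 9/2.
  (6) * (2) = 12.
  (5/3) * (1) = 5/3.
  (6) * (3) = 18.
  (-1/3) * (3/2) = -1/2.
Total: 9/2 + 12 + 5/3 + 18 - 1/2 = 107/3.

107/3


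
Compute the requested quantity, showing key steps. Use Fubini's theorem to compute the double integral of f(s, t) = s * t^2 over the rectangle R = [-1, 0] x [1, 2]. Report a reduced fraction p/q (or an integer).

f(s, t) is a tensor product of a function of s and a function of t, and both factors are bounded continuous (hence Lebesgue integrable) on the rectangle, so Fubini's theorem applies:
  integral_R f d(m x m) = (integral_a1^b1 s ds) * (integral_a2^b2 t^2 dt).
Inner integral in s: integral_{-1}^{0} s ds = (0^2 - (-1)^2)/2
  = -1/2.
Inner integral in t: integral_{1}^{2} t^2 dt = (2^3 - 1^3)/3
  = 7/3.
Product: (-1/2) * (7/3) = -7/6.

-7/6


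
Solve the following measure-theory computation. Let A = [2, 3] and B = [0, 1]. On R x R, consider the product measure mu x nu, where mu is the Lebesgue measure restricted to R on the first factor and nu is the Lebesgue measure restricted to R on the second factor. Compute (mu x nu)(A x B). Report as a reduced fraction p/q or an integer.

For a measurable rectangle A x B, the product measure satisfies
  (mu x nu)(A x B) = mu(A) * nu(B).
  mu(A) = 1.
  nu(B) = 1.
  (mu x nu)(A x B) = 1 * 1 = 1.

1


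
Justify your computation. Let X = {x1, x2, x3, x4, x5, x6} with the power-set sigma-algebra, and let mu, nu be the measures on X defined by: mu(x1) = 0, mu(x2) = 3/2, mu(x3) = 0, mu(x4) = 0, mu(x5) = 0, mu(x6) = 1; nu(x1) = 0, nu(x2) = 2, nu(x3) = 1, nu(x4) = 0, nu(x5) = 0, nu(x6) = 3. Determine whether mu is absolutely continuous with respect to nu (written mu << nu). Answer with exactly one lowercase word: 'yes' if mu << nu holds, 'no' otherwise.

mu << nu means: every nu-null measurable set is also mu-null; equivalently, for every atom x, if nu({x}) = 0 then mu({x}) = 0.
Checking each atom:
  x1: nu = 0, mu = 0 -> consistent with mu << nu.
  x2: nu = 2 > 0 -> no constraint.
  x3: nu = 1 > 0 -> no constraint.
  x4: nu = 0, mu = 0 -> consistent with mu << nu.
  x5: nu = 0, mu = 0 -> consistent with mu << nu.
  x6: nu = 3 > 0 -> no constraint.
No atom violates the condition. Therefore mu << nu.

yes


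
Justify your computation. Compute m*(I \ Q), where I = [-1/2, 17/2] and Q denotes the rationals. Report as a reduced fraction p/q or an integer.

The interval I = [-1/2, 17/2] has m(I) = 17/2 - (-1/2) = 9 (endpoints are measure-zero, so open/closed/half-open agree). Write I = (I cap Q) u (I \ Q). The rationals in I are countable, so m*(I cap Q) = 0 (cover each rational by intervals whose total length is arbitrarily small). By countable subadditivity m*(I) <= m*(I cap Q) + m*(I \ Q), hence m*(I \ Q) >= m(I) = 9. The reverse inequality m*(I \ Q) <= m*(I) = 9 is trivial since (I \ Q) is a subset of I. Therefore m*(I \ Q) = 9.

9


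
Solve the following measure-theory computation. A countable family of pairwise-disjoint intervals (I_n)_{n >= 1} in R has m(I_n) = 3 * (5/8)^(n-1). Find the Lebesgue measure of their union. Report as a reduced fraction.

By countable additivity of the Lebesgue measure on pairwise disjoint measurable sets,
  m(union_{n >= 1} I_n) = sum_{n >= 1} m(I_n) = sum_{n >= 1} a * r^(n-1),
  with a = 3 and r = 5/8.
Since 0 < r = 5/8 < 1, the geometric series converges:
  sum_{n >= 1} a * r^(n-1) = a / (1 - r).
  = 3 / (1 - 5/8)
  = 3 / (3/8)
  = 8.

8


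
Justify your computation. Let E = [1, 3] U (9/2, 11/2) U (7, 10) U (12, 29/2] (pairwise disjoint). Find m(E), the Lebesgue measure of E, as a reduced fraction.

For pairwise disjoint intervals, m(union_i I_i) = sum_i m(I_i),
and m is invariant under swapping open/closed endpoints (single points have measure 0).
So m(E) = sum_i (b_i - a_i).
  I_1 has length 3 - 1 = 2.
  I_2 has length 11/2 - 9/2 = 1.
  I_3 has length 10 - 7 = 3.
  I_4 has length 29/2 - 12 = 5/2.
Summing:
  m(E) = 2 + 1 + 3 + 5/2 = 17/2.

17/2


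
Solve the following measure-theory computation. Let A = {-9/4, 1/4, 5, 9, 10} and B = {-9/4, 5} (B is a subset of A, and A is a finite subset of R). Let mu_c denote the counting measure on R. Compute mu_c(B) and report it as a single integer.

Counting measure assigns mu_c(E) = |E| (number of elements) when E is finite.
B has 2 element(s), so mu_c(B) = 2.

2


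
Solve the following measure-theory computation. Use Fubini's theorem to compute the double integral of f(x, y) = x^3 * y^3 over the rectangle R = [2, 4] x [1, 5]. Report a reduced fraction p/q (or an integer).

f(x, y) is a tensor product of a function of x and a function of y, and both factors are bounded continuous (hence Lebesgue integrable) on the rectangle, so Fubini's theorem applies:
  integral_R f d(m x m) = (integral_a1^b1 x^3 dx) * (integral_a2^b2 y^3 dy).
Inner integral in x: integral_{2}^{4} x^3 dx = (4^4 - 2^4)/4
  = 60.
Inner integral in y: integral_{1}^{5} y^3 dy = (5^4 - 1^4)/4
  = 156.
Product: (60) * (156) = 9360.

9360


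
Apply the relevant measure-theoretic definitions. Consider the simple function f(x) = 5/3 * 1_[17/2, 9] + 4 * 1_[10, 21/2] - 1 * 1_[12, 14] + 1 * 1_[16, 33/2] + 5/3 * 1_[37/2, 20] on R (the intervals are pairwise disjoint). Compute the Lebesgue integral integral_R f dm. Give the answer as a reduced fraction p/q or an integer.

For a simple function f = sum_i c_i * 1_{A_i} with disjoint A_i,
  integral f dm = sum_i c_i * m(A_i).
Lengths of the A_i:
  m(A_1) = 9 - 17/2 = 1/2.
  m(A_2) = 21/2 - 10 = 1/2.
  m(A_3) = 14 - 12 = 2.
  m(A_4) = 33/2 - 16 = 1/2.
  m(A_5) = 20 - 37/2 = 3/2.
Contributions c_i * m(A_i):
  (5/3) * (1/2) = 5/6.
  (4) * (1/2) = 2.
  (-1) * (2) = -2.
  (1) * (1/2) = 1/2.
  (5/3) * (3/2) = 5/2.
Total: 5/6 + 2 - 2 + 1/2 + 5/2 = 23/6.

23/6


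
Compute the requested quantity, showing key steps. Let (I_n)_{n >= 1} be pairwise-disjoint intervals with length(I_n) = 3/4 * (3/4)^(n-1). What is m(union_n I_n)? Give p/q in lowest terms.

By countable additivity of the Lebesgue measure on pairwise disjoint measurable sets,
  m(union_{n >= 1} I_n) = sum_{n >= 1} m(I_n) = sum_{n >= 1} a * r^(n-1),
  with a = 3/4 and r = 3/4.
Since 0 < r = 3/4 < 1, the geometric series converges:
  sum_{n >= 1} a * r^(n-1) = a / (1 - r).
  = 3/4 / (1 - 3/4)
  = 3/4 / (1/4)
  = 3.

3


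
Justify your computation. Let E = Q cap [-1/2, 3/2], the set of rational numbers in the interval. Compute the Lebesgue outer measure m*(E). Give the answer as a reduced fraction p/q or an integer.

The set Q cap [-1/2, 3/2] is countable (a subset of the countable set Q). Lebesgue outer measure of any countable set is 0: each singleton {q} has m*({q}) = 0, and by countable subadditivity m*(union_k {q_k}) <= sum_k m*({q_k}) = sum_k 0 = 0. The reverse inequality m*(E) >= 0 is automatic. So m*(Q cap [-1/2, 3/2]) = 0.

0


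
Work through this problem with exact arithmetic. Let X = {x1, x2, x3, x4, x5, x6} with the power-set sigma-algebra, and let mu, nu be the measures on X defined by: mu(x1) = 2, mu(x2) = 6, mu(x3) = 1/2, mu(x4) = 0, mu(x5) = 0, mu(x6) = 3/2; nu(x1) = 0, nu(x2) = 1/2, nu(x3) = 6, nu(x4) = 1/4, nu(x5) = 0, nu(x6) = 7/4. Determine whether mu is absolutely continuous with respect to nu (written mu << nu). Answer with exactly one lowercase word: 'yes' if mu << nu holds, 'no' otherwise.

mu << nu means: every nu-null measurable set is also mu-null; equivalently, for every atom x, if nu({x}) = 0 then mu({x}) = 0.
Checking each atom:
  x1: nu = 0, mu = 2 > 0 -> violates mu << nu.
  x2: nu = 1/2 > 0 -> no constraint.
  x3: nu = 6 > 0 -> no constraint.
  x4: nu = 1/4 > 0 -> no constraint.
  x5: nu = 0, mu = 0 -> consistent with mu << nu.
  x6: nu = 7/4 > 0 -> no constraint.
The atom(s) x1 violate the condition (nu = 0 but mu > 0). Therefore mu is NOT absolutely continuous w.r.t. nu.

no


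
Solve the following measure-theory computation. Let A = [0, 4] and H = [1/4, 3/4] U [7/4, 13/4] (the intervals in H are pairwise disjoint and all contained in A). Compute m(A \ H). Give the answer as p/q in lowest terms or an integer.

The ambient interval has length m(A) = 4 - 0 = 4.
Since the holes are disjoint and sit inside A, by finite additivity
  m(H) = sum_i (b_i - a_i), and m(A \ H) = m(A) - m(H).
Computing the hole measures:
  m(H_1) = 3/4 - 1/4 = 1/2.
  m(H_2) = 13/4 - 7/4 = 3/2.
Summed: m(H) = 1/2 + 3/2 = 2.
So m(A \ H) = 4 - 2 = 2.

2


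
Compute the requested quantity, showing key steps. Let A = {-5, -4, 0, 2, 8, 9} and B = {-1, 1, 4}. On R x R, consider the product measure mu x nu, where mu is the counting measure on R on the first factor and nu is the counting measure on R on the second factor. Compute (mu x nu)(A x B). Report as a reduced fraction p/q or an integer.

For a measurable rectangle A x B, the product measure satisfies
  (mu x nu)(A x B) = mu(A) * nu(B).
  mu(A) = 6.
  nu(B) = 3.
  (mu x nu)(A x B) = 6 * 3 = 18.

18


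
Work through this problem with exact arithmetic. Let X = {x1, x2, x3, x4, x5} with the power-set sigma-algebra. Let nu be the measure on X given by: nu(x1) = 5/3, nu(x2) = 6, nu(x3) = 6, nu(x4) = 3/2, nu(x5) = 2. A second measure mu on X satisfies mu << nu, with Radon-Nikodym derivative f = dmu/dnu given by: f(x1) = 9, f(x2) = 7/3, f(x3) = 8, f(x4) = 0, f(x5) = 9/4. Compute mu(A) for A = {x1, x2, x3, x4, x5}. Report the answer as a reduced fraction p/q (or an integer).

By the defining property of the Radon-Nikodym derivative, for every measurable set A,
  mu(A) = integral_A f dnu.
Since nu is a discrete measure concentrated on the atoms of X, the integral over A reduces to the sum
  mu(A) = sum_{x in A} f(x) * nu({x}).
Computing each term:
  x1: f(x1) * nu(x1) = 9 * 5/3 = 15.
  x2: f(x2) * nu(x2) = 7/3 * 6 = 14.
  x3: f(x3) * nu(x3) = 8 * 6 = 48.
  x4: f(x4) * nu(x4) = 0 * 3/2 = 0.
  x5: f(x5) * nu(x5) = 9/4 * 2 = 9/2.
Summing: mu(A) = 15 + 14 + 48 + 0 + 9/2 = 163/2.

163/2


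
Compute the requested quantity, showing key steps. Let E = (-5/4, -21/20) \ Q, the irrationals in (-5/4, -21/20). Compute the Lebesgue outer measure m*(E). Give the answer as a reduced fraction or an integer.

The interval I = (-5/4, -21/20) has m(I) = -21/20 - (-5/4) = 1/5 (endpoints are measure-zero, so open/closed/half-open agree). Write I = (I cap Q) u (I \ Q). The rationals in I are countable, so m*(I cap Q) = 0 (cover each rational by intervals whose total length is arbitrarily small). By countable subadditivity m*(I) <= m*(I cap Q) + m*(I \ Q), hence m*(I \ Q) >= m(I) = 1/5. The reverse inequality m*(I \ Q) <= m*(I) = 1/5 is trivial since (I \ Q) is a subset of I. Therefore m*(I \ Q) = 1/5.

1/5


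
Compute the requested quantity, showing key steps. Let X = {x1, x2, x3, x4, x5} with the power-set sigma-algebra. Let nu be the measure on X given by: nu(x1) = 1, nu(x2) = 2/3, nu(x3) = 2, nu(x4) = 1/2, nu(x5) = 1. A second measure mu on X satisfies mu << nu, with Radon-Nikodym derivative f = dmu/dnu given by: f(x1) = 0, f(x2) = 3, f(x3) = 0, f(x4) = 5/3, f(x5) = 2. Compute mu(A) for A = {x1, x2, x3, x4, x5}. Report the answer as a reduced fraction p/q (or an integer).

By the defining property of the Radon-Nikodym derivative, for every measurable set A,
  mu(A) = integral_A f dnu.
Since nu is a discrete measure concentrated on the atoms of X, the integral over A reduces to the sum
  mu(A) = sum_{x in A} f(x) * nu({x}).
Computing each term:
  x1: f(x1) * nu(x1) = 0 * 1 = 0.
  x2: f(x2) * nu(x2) = 3 * 2/3 = 2.
  x3: f(x3) * nu(x3) = 0 * 2 = 0.
  x4: f(x4) * nu(x4) = 5/3 * 1/2 = 5/6.
  x5: f(x5) * nu(x5) = 2 * 1 = 2.
Summing: mu(A) = 0 + 2 + 0 + 5/6 + 2 = 29/6.

29/6


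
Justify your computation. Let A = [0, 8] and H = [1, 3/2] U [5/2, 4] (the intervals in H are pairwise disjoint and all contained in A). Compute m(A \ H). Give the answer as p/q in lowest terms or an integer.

The ambient interval has length m(A) = 8 - 0 = 8.
Since the holes are disjoint and sit inside A, by finite additivity
  m(H) = sum_i (b_i - a_i), and m(A \ H) = m(A) - m(H).
Computing the hole measures:
  m(H_1) = 3/2 - 1 = 1/2.
  m(H_2) = 4 - 5/2 = 3/2.
Summed: m(H) = 1/2 + 3/2 = 2.
So m(A \ H) = 8 - 2 = 6.

6


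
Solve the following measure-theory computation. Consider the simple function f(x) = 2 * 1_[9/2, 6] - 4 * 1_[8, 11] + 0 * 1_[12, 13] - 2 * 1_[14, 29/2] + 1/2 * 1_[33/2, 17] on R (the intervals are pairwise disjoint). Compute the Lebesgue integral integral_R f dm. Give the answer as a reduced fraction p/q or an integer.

For a simple function f = sum_i c_i * 1_{A_i} with disjoint A_i,
  integral f dm = sum_i c_i * m(A_i).
Lengths of the A_i:
  m(A_1) = 6 - 9/2 = 3/2.
  m(A_2) = 11 - 8 = 3.
  m(A_3) = 13 - 12 = 1.
  m(A_4) = 29/2 - 14 = 1/2.
  m(A_5) = 17 - 33/2 = 1/2.
Contributions c_i * m(A_i):
  (2) * (3/2) = 3.
  (-4) * (3) = -12.
  (0) * (1) = 0.
  (-2) * (1/2) = -1.
  (1/2) * (1/2) = 1/4.
Total: 3 - 12 + 0 - 1 + 1/4 = -39/4.

-39/4


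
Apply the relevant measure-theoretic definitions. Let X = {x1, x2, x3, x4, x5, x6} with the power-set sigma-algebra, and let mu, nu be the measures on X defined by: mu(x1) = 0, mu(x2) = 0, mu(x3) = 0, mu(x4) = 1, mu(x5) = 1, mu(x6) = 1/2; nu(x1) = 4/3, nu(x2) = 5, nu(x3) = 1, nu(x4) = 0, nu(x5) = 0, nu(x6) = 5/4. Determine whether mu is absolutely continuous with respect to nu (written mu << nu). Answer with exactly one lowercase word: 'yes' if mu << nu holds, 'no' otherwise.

mu << nu means: every nu-null measurable set is also mu-null; equivalently, for every atom x, if nu({x}) = 0 then mu({x}) = 0.
Checking each atom:
  x1: nu = 4/3 > 0 -> no constraint.
  x2: nu = 5 > 0 -> no constraint.
  x3: nu = 1 > 0 -> no constraint.
  x4: nu = 0, mu = 1 > 0 -> violates mu << nu.
  x5: nu = 0, mu = 1 > 0 -> violates mu << nu.
  x6: nu = 5/4 > 0 -> no constraint.
The atom(s) x4, x5 violate the condition (nu = 0 but mu > 0). Therefore mu is NOT absolutely continuous w.r.t. nu.

no


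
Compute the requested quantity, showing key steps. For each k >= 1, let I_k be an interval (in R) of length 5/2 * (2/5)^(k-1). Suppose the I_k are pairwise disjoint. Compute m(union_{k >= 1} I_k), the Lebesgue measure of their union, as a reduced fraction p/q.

By countable additivity of the Lebesgue measure on pairwise disjoint measurable sets,
  m(union_{k >= 1} I_k) = sum_{k >= 1} m(I_k) = sum_{k >= 1} a * r^(k-1),
  with a = 5/2 and r = 2/5.
Since 0 < r = 2/5 < 1, the geometric series converges:
  sum_{k >= 1} a * r^(k-1) = a / (1 - r).
  = 5/2 / (1 - 2/5)
  = 5/2 / (3/5)
  = 25/6.

25/6


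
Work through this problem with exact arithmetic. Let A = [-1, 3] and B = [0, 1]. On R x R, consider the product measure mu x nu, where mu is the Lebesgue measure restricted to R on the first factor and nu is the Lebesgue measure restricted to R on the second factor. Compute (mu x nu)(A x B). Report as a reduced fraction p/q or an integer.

For a measurable rectangle A x B, the product measure satisfies
  (mu x nu)(A x B) = mu(A) * nu(B).
  mu(A) = 4.
  nu(B) = 1.
  (mu x nu)(A x B) = 4 * 1 = 4.

4


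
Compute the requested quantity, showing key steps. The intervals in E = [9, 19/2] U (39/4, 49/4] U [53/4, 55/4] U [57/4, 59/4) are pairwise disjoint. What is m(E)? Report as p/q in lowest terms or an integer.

For pairwise disjoint intervals, m(union_i I_i) = sum_i m(I_i),
and m is invariant under swapping open/closed endpoints (single points have measure 0).
So m(E) = sum_i (b_i - a_i).
  I_1 has length 19/2 - 9 = 1/2.
  I_2 has length 49/4 - 39/4 = 5/2.
  I_3 has length 55/4 - 53/4 = 1/2.
  I_4 has length 59/4 - 57/4 = 1/2.
Summing:
  m(E) = 1/2 + 5/2 + 1/2 + 1/2 = 4.

4


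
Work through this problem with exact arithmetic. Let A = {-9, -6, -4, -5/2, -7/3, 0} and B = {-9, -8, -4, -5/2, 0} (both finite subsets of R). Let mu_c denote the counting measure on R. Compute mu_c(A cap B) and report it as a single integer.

Counting measure on a finite set equals cardinality. mu_c(A cap B) = |A cap B| (elements appearing in both).
Enumerating the elements of A that also lie in B gives 4 element(s).
So mu_c(A cap B) = 4.

4


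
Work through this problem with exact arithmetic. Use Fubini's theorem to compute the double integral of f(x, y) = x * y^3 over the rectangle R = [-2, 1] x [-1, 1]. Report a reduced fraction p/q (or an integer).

f(x, y) is a tensor product of a function of x and a function of y, and both factors are bounded continuous (hence Lebesgue integrable) on the rectangle, so Fubini's theorem applies:
  integral_R f d(m x m) = (integral_a1^b1 x dx) * (integral_a2^b2 y^3 dy).
Inner integral in x: integral_{-2}^{1} x dx = (1^2 - (-2)^2)/2
  = -3/2.
Inner integral in y: integral_{-1}^{1} y^3 dy = (1^4 - (-1)^4)/4
  = 0.
Product: (-3/2) * (0) = 0.

0


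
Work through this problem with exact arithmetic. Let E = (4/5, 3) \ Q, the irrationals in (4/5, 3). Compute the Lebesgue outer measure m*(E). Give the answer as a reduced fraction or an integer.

The interval I = (4/5, 3) has m(I) = 3 - 4/5 = 11/5 (endpoints are measure-zero, so open/closed/half-open agree). Write I = (I cap Q) u (I \ Q). The rationals in I are countable, so m*(I cap Q) = 0 (cover each rational by intervals whose total length is arbitrarily small). By countable subadditivity m*(I) <= m*(I cap Q) + m*(I \ Q), hence m*(I \ Q) >= m(I) = 11/5. The reverse inequality m*(I \ Q) <= m*(I) = 11/5 is trivial since (I \ Q) is a subset of I. Therefore m*(I \ Q) = 11/5.

11/5


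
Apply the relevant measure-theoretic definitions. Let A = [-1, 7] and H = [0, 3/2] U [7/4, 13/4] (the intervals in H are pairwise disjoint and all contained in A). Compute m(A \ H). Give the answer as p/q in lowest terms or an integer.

The ambient interval has length m(A) = 7 - (-1) = 8.
Since the holes are disjoint and sit inside A, by finite additivity
  m(H) = sum_i (b_i - a_i), and m(A \ H) = m(A) - m(H).
Computing the hole measures:
  m(H_1) = 3/2 - 0 = 3/2.
  m(H_2) = 13/4 - 7/4 = 3/2.
Summed: m(H) = 3/2 + 3/2 = 3.
So m(A \ H) = 8 - 3 = 5.

5


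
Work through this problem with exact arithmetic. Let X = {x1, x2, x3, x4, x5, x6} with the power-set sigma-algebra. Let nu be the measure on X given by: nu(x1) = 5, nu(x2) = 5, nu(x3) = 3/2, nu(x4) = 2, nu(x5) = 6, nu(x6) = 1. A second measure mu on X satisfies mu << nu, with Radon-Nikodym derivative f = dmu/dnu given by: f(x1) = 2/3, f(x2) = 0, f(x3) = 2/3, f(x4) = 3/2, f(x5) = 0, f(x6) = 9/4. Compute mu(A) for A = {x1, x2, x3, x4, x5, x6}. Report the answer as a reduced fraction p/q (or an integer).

By the defining property of the Radon-Nikodym derivative, for every measurable set A,
  mu(A) = integral_A f dnu.
Since nu is a discrete measure concentrated on the atoms of X, the integral over A reduces to the sum
  mu(A) = sum_{x in A} f(x) * nu({x}).
Computing each term:
  x1: f(x1) * nu(x1) = 2/3 * 5 = 10/3.
  x2: f(x2) * nu(x2) = 0 * 5 = 0.
  x3: f(x3) * nu(x3) = 2/3 * 3/2 = 1.
  x4: f(x4) * nu(x4) = 3/2 * 2 = 3.
  x5: f(x5) * nu(x5) = 0 * 6 = 0.
  x6: f(x6) * nu(x6) = 9/4 * 1 = 9/4.
Summing: mu(A) = 10/3 + 0 + 1 + 3 + 0 + 9/4 = 115/12.

115/12


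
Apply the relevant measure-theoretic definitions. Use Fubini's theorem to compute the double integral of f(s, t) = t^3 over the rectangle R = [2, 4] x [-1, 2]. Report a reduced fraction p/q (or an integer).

f(s, t) is a tensor product of a function of s and a function of t, and both factors are bounded continuous (hence Lebesgue integrable) on the rectangle, so Fubini's theorem applies:
  integral_R f d(m x m) = (integral_a1^b1 1 ds) * (integral_a2^b2 t^3 dt).
Inner integral in s: integral_{2}^{4} 1 ds = (4^1 - 2^1)/1
  = 2.
Inner integral in t: integral_{-1}^{2} t^3 dt = (2^4 - (-1)^4)/4
  = 15/4.
Product: (2) * (15/4) = 15/2.

15/2


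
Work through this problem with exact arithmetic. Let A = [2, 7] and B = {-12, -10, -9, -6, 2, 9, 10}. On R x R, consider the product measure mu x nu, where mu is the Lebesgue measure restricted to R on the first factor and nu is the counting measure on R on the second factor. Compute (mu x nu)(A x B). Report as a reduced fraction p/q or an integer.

For a measurable rectangle A x B, the product measure satisfies
  (mu x nu)(A x B) = mu(A) * nu(B).
  mu(A) = 5.
  nu(B) = 7.
  (mu x nu)(A x B) = 5 * 7 = 35.

35


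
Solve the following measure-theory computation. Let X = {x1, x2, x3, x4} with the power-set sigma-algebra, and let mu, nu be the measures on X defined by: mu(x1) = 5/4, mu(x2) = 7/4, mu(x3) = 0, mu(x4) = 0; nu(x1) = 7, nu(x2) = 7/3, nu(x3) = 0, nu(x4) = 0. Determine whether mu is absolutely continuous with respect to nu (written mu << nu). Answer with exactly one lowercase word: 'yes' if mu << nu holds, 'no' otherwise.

mu << nu means: every nu-null measurable set is also mu-null; equivalently, for every atom x, if nu({x}) = 0 then mu({x}) = 0.
Checking each atom:
  x1: nu = 7 > 0 -> no constraint.
  x2: nu = 7/3 > 0 -> no constraint.
  x3: nu = 0, mu = 0 -> consistent with mu << nu.
  x4: nu = 0, mu = 0 -> consistent with mu << nu.
No atom violates the condition. Therefore mu << nu.

yes


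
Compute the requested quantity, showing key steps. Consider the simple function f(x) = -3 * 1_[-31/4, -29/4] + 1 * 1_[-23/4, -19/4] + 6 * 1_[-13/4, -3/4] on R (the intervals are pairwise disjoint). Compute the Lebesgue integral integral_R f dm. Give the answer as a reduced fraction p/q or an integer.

For a simple function f = sum_i c_i * 1_{A_i} with disjoint A_i,
  integral f dm = sum_i c_i * m(A_i).
Lengths of the A_i:
  m(A_1) = -29/4 - (-31/4) = 1/2.
  m(A_2) = -19/4 - (-23/4) = 1.
  m(A_3) = -3/4 - (-13/4) = 5/2.
Contributions c_i * m(A_i):
  (-3) * (1/2) = -3/2.
  (1) * (1) = 1.
  (6) * (5/2) = 15.
Total: -3/2 + 1 + 15 = 29/2.

29/2


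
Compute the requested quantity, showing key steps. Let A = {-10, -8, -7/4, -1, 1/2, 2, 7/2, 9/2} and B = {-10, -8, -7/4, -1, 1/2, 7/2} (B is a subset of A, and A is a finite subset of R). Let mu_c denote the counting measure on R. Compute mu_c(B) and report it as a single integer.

Counting measure assigns mu_c(E) = |E| (number of elements) when E is finite.
B has 6 element(s), so mu_c(B) = 6.

6


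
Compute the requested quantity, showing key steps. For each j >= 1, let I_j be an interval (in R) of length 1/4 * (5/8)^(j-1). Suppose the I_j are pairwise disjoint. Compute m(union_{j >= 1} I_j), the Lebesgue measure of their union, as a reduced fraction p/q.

By countable additivity of the Lebesgue measure on pairwise disjoint measurable sets,
  m(union_{j >= 1} I_j) = sum_{j >= 1} m(I_j) = sum_{j >= 1} a * r^(j-1),
  with a = 1/4 and r = 5/8.
Since 0 < r = 5/8 < 1, the geometric series converges:
  sum_{j >= 1} a * r^(j-1) = a / (1 - r).
  = 1/4 / (1 - 5/8)
  = 1/4 / (3/8)
  = 2/3.

2/3


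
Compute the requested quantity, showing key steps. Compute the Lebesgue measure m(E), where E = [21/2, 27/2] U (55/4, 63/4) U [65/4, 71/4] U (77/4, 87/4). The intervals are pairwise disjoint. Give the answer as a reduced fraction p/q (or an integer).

For pairwise disjoint intervals, m(union_i I_i) = sum_i m(I_i),
and m is invariant under swapping open/closed endpoints (single points have measure 0).
So m(E) = sum_i (b_i - a_i).
  I_1 has length 27/2 - 21/2 = 3.
  I_2 has length 63/4 - 55/4 = 2.
  I_3 has length 71/4 - 65/4 = 3/2.
  I_4 has length 87/4 - 77/4 = 5/2.
Summing:
  m(E) = 3 + 2 + 3/2 + 5/2 = 9.

9


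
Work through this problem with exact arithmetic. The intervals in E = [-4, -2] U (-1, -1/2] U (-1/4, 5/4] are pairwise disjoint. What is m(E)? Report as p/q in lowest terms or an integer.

For pairwise disjoint intervals, m(union_i I_i) = sum_i m(I_i),
and m is invariant under swapping open/closed endpoints (single points have measure 0).
So m(E) = sum_i (b_i - a_i).
  I_1 has length -2 - (-4) = 2.
  I_2 has length -1/2 - (-1) = 1/2.
  I_3 has length 5/4 - (-1/4) = 3/2.
Summing:
  m(E) = 2 + 1/2 + 3/2 = 4.

4


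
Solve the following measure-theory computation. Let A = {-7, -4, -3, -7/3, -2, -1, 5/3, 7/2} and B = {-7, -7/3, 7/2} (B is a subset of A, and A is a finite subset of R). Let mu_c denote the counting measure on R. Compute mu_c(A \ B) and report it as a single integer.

Counting measure assigns mu_c(E) = |E| (number of elements) when E is finite. For B subset A, A \ B is the set of elements of A not in B, so |A \ B| = |A| - |B|.
|A| = 8, |B| = 3, so mu_c(A \ B) = 8 - 3 = 5.

5


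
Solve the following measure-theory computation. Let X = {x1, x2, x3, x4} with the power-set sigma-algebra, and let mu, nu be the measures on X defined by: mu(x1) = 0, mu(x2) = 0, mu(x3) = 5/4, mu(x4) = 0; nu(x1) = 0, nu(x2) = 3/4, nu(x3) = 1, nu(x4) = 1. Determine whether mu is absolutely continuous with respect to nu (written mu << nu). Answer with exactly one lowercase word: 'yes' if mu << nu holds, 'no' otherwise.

mu << nu means: every nu-null measurable set is also mu-null; equivalently, for every atom x, if nu({x}) = 0 then mu({x}) = 0.
Checking each atom:
  x1: nu = 0, mu = 0 -> consistent with mu << nu.
  x2: nu = 3/4 > 0 -> no constraint.
  x3: nu = 1 > 0 -> no constraint.
  x4: nu = 1 > 0 -> no constraint.
No atom violates the condition. Therefore mu << nu.

yes


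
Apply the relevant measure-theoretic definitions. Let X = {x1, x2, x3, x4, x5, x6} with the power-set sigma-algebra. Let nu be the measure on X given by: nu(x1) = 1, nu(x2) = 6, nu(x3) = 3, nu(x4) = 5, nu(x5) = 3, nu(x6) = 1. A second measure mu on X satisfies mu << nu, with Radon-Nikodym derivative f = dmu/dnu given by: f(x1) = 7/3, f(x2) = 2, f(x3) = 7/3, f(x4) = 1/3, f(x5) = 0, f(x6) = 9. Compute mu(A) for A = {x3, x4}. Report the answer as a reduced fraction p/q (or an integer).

By the defining property of the Radon-Nikodym derivative, for every measurable set A,
  mu(A) = integral_A f dnu.
Since nu is a discrete measure concentrated on the atoms of X, the integral over A reduces to the sum
  mu(A) = sum_{x in A} f(x) * nu({x}).
Computing each term:
  x3: f(x3) * nu(x3) = 7/3 * 3 = 7.
  x4: f(x4) * nu(x4) = 1/3 * 5 = 5/3.
Summing: mu(A) = 7 + 5/3 = 26/3.

26/3


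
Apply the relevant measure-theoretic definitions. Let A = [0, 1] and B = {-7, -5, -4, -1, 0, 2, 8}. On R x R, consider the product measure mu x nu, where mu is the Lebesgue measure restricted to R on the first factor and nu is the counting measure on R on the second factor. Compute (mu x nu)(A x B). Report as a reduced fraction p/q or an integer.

For a measurable rectangle A x B, the product measure satisfies
  (mu x nu)(A x B) = mu(A) * nu(B).
  mu(A) = 1.
  nu(B) = 7.
  (mu x nu)(A x B) = 1 * 7 = 7.

7


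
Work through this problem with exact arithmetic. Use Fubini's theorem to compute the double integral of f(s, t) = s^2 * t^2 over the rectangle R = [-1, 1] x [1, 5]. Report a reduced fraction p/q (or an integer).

f(s, t) is a tensor product of a function of s and a function of t, and both factors are bounded continuous (hence Lebesgue integrable) on the rectangle, so Fubini's theorem applies:
  integral_R f d(m x m) = (integral_a1^b1 s^2 ds) * (integral_a2^b2 t^2 dt).
Inner integral in s: integral_{-1}^{1} s^2 ds = (1^3 - (-1)^3)/3
  = 2/3.
Inner integral in t: integral_{1}^{5} t^2 dt = (5^3 - 1^3)/3
  = 124/3.
Product: (2/3) * (124/3) = 248/9.

248/9


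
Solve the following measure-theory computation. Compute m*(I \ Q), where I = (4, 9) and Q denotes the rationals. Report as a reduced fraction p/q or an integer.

The interval I = (4, 9) has m(I) = 9 - 4 = 5 (endpoints are measure-zero, so open/closed/half-open agree). Write I = (I cap Q) u (I \ Q). The rationals in I are countable, so m*(I cap Q) = 0 (cover each rational by intervals whose total length is arbitrarily small). By countable subadditivity m*(I) <= m*(I cap Q) + m*(I \ Q), hence m*(I \ Q) >= m(I) = 5. The reverse inequality m*(I \ Q) <= m*(I) = 5 is trivial since (I \ Q) is a subset of I. Therefore m*(I \ Q) = 5.

5


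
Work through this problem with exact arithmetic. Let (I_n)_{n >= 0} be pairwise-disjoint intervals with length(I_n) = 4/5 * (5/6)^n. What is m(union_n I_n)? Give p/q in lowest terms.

By countable additivity of the Lebesgue measure on pairwise disjoint measurable sets,
  m(union_{n >= 0} I_n) = sum_{n >= 0} m(I_n) = sum_{n >= 0} a * r^n,
  with a = 4/5 and r = 5/6.
Since 0 < r = 5/6 < 1, the geometric series converges:
  sum_{n >= 0} a * r^n = a / (1 - r).
  = 4/5 / (1 - 5/6)
  = 4/5 / (1/6)
  = 24/5.

24/5


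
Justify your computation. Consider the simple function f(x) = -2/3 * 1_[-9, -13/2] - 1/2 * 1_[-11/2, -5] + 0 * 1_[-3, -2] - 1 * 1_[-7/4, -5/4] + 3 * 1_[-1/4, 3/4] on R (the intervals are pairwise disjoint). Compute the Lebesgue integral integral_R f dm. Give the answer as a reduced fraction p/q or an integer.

For a simple function f = sum_i c_i * 1_{A_i} with disjoint A_i,
  integral f dm = sum_i c_i * m(A_i).
Lengths of the A_i:
  m(A_1) = -13/2 - (-9) = 5/2.
  m(A_2) = -5 - (-11/2) = 1/2.
  m(A_3) = -2 - (-3) = 1.
  m(A_4) = -5/4 - (-7/4) = 1/2.
  m(A_5) = 3/4 - (-1/4) = 1.
Contributions c_i * m(A_i):
  (-2/3) * (5/2) = -5/3.
  (-1/2) * (1/2) = -1/4.
  (0) * (1) = 0.
  (-1) * (1/2) = -1/2.
  (3) * (1) = 3.
Total: -5/3 - 1/4 + 0 - 1/2 + 3 = 7/12.

7/12


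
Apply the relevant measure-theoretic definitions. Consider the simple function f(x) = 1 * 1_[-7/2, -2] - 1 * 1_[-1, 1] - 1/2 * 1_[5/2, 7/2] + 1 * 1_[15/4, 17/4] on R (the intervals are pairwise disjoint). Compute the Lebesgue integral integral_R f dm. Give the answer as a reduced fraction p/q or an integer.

For a simple function f = sum_i c_i * 1_{A_i} with disjoint A_i,
  integral f dm = sum_i c_i * m(A_i).
Lengths of the A_i:
  m(A_1) = -2 - (-7/2) = 3/2.
  m(A_2) = 1 - (-1) = 2.
  m(A_3) = 7/2 - 5/2 = 1.
  m(A_4) = 17/4 - 15/4 = 1/2.
Contributions c_i * m(A_i):
  (1) * (3/2) = 3/2.
  (-1) * (2) = -2.
  (-1/2) * (1) = -1/2.
  (1) * (1/2) = 1/2.
Total: 3/2 - 2 - 1/2 + 1/2 = -1/2.

-1/2


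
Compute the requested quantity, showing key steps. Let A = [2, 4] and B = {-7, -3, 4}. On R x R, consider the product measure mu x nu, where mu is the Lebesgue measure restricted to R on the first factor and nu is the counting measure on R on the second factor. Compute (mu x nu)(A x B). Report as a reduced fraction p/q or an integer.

For a measurable rectangle A x B, the product measure satisfies
  (mu x nu)(A x B) = mu(A) * nu(B).
  mu(A) = 2.
  nu(B) = 3.
  (mu x nu)(A x B) = 2 * 3 = 6.

6


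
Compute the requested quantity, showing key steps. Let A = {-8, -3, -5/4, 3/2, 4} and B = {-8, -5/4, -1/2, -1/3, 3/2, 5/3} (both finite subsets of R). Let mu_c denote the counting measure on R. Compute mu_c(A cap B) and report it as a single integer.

Counting measure on a finite set equals cardinality. mu_c(A cap B) = |A cap B| (elements appearing in both).
Enumerating the elements of A that also lie in B gives 3 element(s).
So mu_c(A cap B) = 3.

3


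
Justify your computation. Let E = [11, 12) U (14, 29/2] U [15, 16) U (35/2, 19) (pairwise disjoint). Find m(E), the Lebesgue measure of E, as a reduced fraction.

For pairwise disjoint intervals, m(union_i I_i) = sum_i m(I_i),
and m is invariant under swapping open/closed endpoints (single points have measure 0).
So m(E) = sum_i (b_i - a_i).
  I_1 has length 12 - 11 = 1.
  I_2 has length 29/2 - 14 = 1/2.
  I_3 has length 16 - 15 = 1.
  I_4 has length 19 - 35/2 = 3/2.
Summing:
  m(E) = 1 + 1/2 + 1 + 3/2 = 4.

4


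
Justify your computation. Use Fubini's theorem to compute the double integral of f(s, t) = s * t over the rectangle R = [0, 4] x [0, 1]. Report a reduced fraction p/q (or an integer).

f(s, t) is a tensor product of a function of s and a function of t, and both factors are bounded continuous (hence Lebesgue integrable) on the rectangle, so Fubini's theorem applies:
  integral_R f d(m x m) = (integral_a1^b1 s ds) * (integral_a2^b2 t dt).
Inner integral in s: integral_{0}^{4} s ds = (4^2 - 0^2)/2
  = 8.
Inner integral in t: integral_{0}^{1} t dt = (1^2 - 0^2)/2
  = 1/2.
Product: (8) * (1/2) = 4.

4


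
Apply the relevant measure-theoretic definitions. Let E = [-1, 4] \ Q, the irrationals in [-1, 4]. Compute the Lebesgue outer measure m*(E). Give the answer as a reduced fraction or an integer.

The interval I = [-1, 4] has m(I) = 4 - (-1) = 5 (endpoints are measure-zero, so open/closed/half-open agree). Write I = (I cap Q) u (I \ Q). The rationals in I are countable, so m*(I cap Q) = 0 (cover each rational by intervals whose total length is arbitrarily small). By countable subadditivity m*(I) <= m*(I cap Q) + m*(I \ Q), hence m*(I \ Q) >= m(I) = 5. The reverse inequality m*(I \ Q) <= m*(I) = 5 is trivial since (I \ Q) is a subset of I. Therefore m*(I \ Q) = 5.

5


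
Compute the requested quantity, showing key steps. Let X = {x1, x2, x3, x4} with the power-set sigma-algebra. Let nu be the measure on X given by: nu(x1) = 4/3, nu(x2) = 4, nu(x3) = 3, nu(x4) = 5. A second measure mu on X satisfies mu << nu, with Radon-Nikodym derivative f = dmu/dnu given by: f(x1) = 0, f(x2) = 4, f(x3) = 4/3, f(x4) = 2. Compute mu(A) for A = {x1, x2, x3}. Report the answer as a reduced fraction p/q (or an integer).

By the defining property of the Radon-Nikodym derivative, for every measurable set A,
  mu(A) = integral_A f dnu.
Since nu is a discrete measure concentrated on the atoms of X, the integral over A reduces to the sum
  mu(A) = sum_{x in A} f(x) * nu({x}).
Computing each term:
  x1: f(x1) * nu(x1) = 0 * 4/3 = 0.
  x2: f(x2) * nu(x2) = 4 * 4 = 16.
  x3: f(x3) * nu(x3) = 4/3 * 3 = 4.
Summing: mu(A) = 0 + 16 + 4 = 20.

20
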